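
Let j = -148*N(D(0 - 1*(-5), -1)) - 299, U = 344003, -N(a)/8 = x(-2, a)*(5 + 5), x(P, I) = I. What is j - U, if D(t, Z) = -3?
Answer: -379822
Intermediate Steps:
N(a) = -80*a (N(a) = -8*a*(5 + 5) = -8*a*10 = -80*a)
j = -35819 (j = -(-11840)*(-3) - 299 = -148*240 - 299 = -35520 - 299 = -35819)
j - U = -35819 - 1*344003 = -35819 - 344003 = -379822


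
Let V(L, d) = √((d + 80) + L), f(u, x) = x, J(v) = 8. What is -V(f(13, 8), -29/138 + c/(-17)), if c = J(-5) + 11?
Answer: -√477019218/2346 ≈ -9.3098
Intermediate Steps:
c = 19 (c = 8 + 11 = 19)
V(L, d) = √(80 + L + d) (V(L, d) = √((80 + d) + L) = √(80 + L + d))
-V(f(13, 8), -29/138 + c/(-17)) = -√(80 + 8 + (-29/138 + 19/(-17))) = -√(80 + 8 + (-29*1/138 + 19*(-1/17))) = -√(80 + 8 + (-29/138 - 19/17)) = -√(80 + 8 - 3115/2346) = -√(203333/2346) = -√477019218/2346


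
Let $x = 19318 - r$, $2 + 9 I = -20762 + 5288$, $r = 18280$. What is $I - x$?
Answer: $- \frac{24818}{9} \approx -2757.6$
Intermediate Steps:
$I = - \frac{15476}{9}$ ($I = - \frac{2}{9} + \frac{-20762 + 5288}{9} = - \frac{2}{9} + \frac{1}{9} \left(-15474\right) = - \frac{2}{9} - \frac{5158}{3} = - \frac{15476}{9} \approx -1719.6$)
$x = 1038$ ($x = 19318 - 18280 = 1038$)
$I - x = - \frac{15476}{9} - 1038 = - \frac{24818}{9}$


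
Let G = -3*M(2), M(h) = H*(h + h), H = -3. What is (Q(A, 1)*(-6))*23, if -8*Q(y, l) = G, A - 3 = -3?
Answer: 621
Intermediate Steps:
A = 0 (A = 3 - 3 = 0)
M(h) = -6*h (M(h) = -3*(h + h) = -6*h)
G = 36 (G = -(-18)*2 = -3*(-12) = 36)
Q(y, l) = -9/2 (Q(y, l) = -⅛*36 = -9/2)
(Q(A, 1)*(-6))*23 = -9/2*(-6)*23 = 27*23 = 621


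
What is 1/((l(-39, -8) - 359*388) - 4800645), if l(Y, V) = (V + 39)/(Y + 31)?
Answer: -8/39519527 ≈ -2.0243e-7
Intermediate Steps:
l(Y, V) = (39 + V)/(31 + Y)
1/((l(-39, -8) - 359*388) - 4800645) = 1/(((39 - 8)/(31 - 39) - 359*388) - 4800645) = 1/((31/(-8) - 139292) - 4800645) = 1/((-⅛*31 - 139292) - 4800645) = 1/((-31/8 - 139292) - 4800645) = 1/(-1114367/8 - 4800645) = 1/(-39519527/8) = -8/39519527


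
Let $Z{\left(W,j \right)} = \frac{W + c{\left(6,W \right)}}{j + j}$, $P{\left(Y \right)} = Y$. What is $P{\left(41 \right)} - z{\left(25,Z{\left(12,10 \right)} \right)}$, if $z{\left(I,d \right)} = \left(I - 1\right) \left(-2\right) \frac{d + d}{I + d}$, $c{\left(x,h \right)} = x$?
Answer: $\frac{11483}{259} \approx 44.336$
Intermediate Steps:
$Z{\left(W,j \right)} = \frac{6 + W}{2 j}$ ($Z{\left(W,j \right)} = \frac{W + 6}{j + j} = \frac{6 + W}{2 j}$)
$z{\left(I,d \right)} = \frac{2 d \left(2 - 2 I\right)}{I + d}$ ($z{\left(I,d \right)} = \left(-1 + I\right) \left(-2\right) \frac{2 d}{I + d} = \left(2 - 2 I\right) \frac{2 d}{I + d} = \frac{2 d \left(2 - 2 I\right)}{I + d}$)
$P{\left(41 \right)} - z{\left(25,Z{\left(12,10 \right)} \right)} = 41 - \frac{4 \frac{6 + 12}{2 \cdot 10} \left(1 - 25\right)}{25 + \frac{6 + 12}{2 \cdot 10}} = 41 - \frac{4 \cdot \frac{1}{2} \cdot \frac{1}{10} \cdot 18 \left(1 - 25\right)}{25 + \frac{1}{2} \cdot \frac{1}{10} \cdot 18} = 41 - 4 \cdot \frac{9}{10} \frac{1}{25 + \frac{9}{10}} \left(-24\right) = 41 - 4 \cdot \frac{9}{10} \frac{1}{\frac{259}{10}} \left(-24\right) = 41 - 4 \cdot \frac{9}{10} \cdot \frac{10}{259} \left(-24\right) = 41 - - \frac{864}{259} = 41 + \frac{864}{259} = \frac{11483}{259}$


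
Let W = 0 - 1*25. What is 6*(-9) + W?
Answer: -79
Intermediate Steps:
W = -25 (W = 0 - 25 = -25)
6*(-9) + W = 6*(-9) - 25 = -54 - 25 = -79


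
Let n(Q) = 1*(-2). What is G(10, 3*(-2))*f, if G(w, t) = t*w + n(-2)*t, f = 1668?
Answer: -80064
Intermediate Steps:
n(Q) = -2
G(w, t) = -2*t + t*w (G(w, t) = t*w - 2*t = -2*t + t*w)
G(10, 3*(-2))*f = ((3*(-2))*(-2 + 10))*1668 = -6*8*1668 = -48*1668 = -80064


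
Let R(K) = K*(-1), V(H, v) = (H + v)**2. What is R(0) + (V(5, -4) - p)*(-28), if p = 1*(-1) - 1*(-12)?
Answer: 280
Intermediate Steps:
p = 11 (p = -1 + 12 = 11)
R(K) = -K
R(0) + (V(5, -4) - p)*(-28) = -1*0 + ((5 - 4)**2 - 1*11)*(-28) = 0 + (1**2 - 11)*(-28) = 0 + (1 - 11)*(-28) = 0 - 10*(-28) = 0 + 280 = 280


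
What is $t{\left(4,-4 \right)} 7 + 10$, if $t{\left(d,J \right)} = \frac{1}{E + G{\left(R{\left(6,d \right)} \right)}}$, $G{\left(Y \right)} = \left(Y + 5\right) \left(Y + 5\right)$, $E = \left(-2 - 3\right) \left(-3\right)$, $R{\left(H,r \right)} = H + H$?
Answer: $\frac{3047}{304} \approx 10.023$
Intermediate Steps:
$R{\left(H,r \right)} = 2 H$
$E = 15$ ($E = \left(-5\right) \left(-3\right) = 15$)
$G{\left(Y \right)} = \left(5 + Y\right)^{2}$ ($G{\left(Y \right)} = \left(5 + Y\right) \left(5 + Y\right) = \left(5 + Y\right)^{2}$)
$t{\left(d,J \right)} = \frac{1}{304}$ ($t{\left(d,J \right)} = \frac{1}{15 + \left(5 + 2 \cdot 6\right)^{2}} = \frac{1}{15 + \left(5 + 12\right)^{2}} = \frac{1}{15 + 17^{2}} = \frac{1}{15 + 289} = \frac{1}{304}$)
$t{\left(4,-4 \right)} 7 + 10 = \frac{1}{304} \cdot 7 + 10 = \frac{7}{304} + 10 = \frac{3047}{304}$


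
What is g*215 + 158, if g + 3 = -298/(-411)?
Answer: -136087/411 ≈ -331.11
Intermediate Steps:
g = -935/411 (g = -3 - 298/(-411) = -3 - 298*(-1/411) = -3 + 298/411 = -935/411 ≈ -2.2749)
g*215 + 158 = -935/411*215 + 158 = -201025/411 + 158 = -136087/411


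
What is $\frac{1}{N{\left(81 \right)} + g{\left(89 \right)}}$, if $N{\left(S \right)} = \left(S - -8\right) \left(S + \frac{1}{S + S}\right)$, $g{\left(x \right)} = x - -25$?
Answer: $\frac{162}{1186415} \approx 0.00013655$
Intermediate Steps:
$g{\left(x \right)} = 25 + x$ ($g{\left(x \right)} = x + 25 = 25 + x$)
$N{\left(S \right)} = \left(8 + S\right) \left(S + \frac{1}{2 S}\right)$ ($N{\left(S \right)} = \left(S + 8\right) \left(S + \frac{1}{2 S}\right) = \left(8 + S\right) \left(S + \frac{1}{2 S}\right)$)
$\frac{1}{N{\left(81 \right)} + g{\left(89 \right)}} = \frac{1}{\left(\frac{1}{2} + 81^{2} + \frac{4}{81} + 8 \cdot 81\right) + \left(25 + 89\right)} = \frac{1}{\left(\frac{1}{2} + 6561 + 4 \cdot \frac{1}{81} + 648\right) + 114} = \frac{1}{\left(\frac{1}{2} + 6561 + \frac{4}{81} + 648\right) + 114} = \frac{1}{\frac{1167947}{162} + 114} = \frac{1}{\frac{1186415}{162}} = \frac{162}{1186415}$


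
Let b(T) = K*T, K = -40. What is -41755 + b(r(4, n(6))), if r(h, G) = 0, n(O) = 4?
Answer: -41755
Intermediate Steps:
b(T) = -40*T
-41755 + b(r(4, n(6))) = -41755 - 40*0 = -41755 + 0 = -41755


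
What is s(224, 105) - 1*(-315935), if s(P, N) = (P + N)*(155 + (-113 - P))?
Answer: 256057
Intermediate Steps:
s(P, N) = (42 - P)*(N + P) (s(P, N) = (N + P)*(42 - P) = (42 - P)*(N + P))
s(224, 105) - 1*(-315935) = (-1*224² + 42*105 + 42*224 - 1*105*224) - 1*(-315935) = (-1*50176 + 4410 + 9408 - 23520) + 315935 = (-50176 + 4410 + 9408 - 23520) + 315935 = -59878 + 315935 = 256057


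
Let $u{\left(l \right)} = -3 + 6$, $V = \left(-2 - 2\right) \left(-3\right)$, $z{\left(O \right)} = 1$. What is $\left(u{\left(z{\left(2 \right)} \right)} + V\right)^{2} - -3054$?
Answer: $3279$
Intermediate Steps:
$V = 12$ ($V = \left(-4\right) \left(-3\right) = 12$)
$u{\left(l \right)} = 3$
$\left(u{\left(z{\left(2 \right)} \right)} + V\right)^{2} - -3054 = \left(3 + 12\right)^{2} - -3054 = 15^{2} + 3054 = 225 + 3054 = 3279$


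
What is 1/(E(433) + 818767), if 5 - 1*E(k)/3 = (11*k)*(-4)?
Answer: 1/875938 ≈ 1.1416e-6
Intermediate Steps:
E(k) = 15 + 132*k (E(k) = 15 - 3*11*k*(-4) = 15 - (-132)*k = 15 + 132*k)
1/(E(433) + 818767) = 1/((15 + 132*433) + 818767) = 1/((15 + 57156) + 818767) = 1/(57171 + 818767) = 1/875938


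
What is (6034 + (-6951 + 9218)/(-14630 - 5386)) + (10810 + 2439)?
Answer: 385966261/20016 ≈ 19283.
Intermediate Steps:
(6034 + (-6951 + 9218)/(-14630 - 5386)) + (10810 + 2439) = (6034 + 2267/(-20016)) + 13249 = (6034 + 2267*(-1/20016)) + 13249 = (6034 - 2267/20016) + 13249 = 120774277/20016 + 13249 = 385966261/20016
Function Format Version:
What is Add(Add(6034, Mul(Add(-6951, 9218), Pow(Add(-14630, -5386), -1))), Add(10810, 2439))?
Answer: Rational(385966261, 20016) ≈ 19283.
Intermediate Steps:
Add(Add(6034, Mul(Add(-6951, 9218), Pow(Add(-14630, -5386), -1))), Add(10810, 2439)) = Add(Add(6034, Mul(2267, Pow(-20016, -1))), 13249) = Add(Add(6034, Mul(2267, Rational(-1, 20016))), 13249) = Add(Add(6034, Rational(-2267, 20016)), 13249) = Add(Rational(120774277, 20016), 13249) = Rational(385966261, 20016)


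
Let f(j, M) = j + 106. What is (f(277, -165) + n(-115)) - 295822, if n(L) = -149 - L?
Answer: -295473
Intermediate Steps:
f(j, M) = 106 + j
(f(277, -165) + n(-115)) - 295822 = ((106 + 277) + (-149 - 1*(-115))) - 295822 = (383 + (-149 + 115)) - 295822 = (383 - 34) - 295822 = 349 - 295822 = -295473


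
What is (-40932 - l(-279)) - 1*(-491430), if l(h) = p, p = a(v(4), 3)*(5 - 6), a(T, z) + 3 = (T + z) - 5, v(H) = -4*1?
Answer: 450489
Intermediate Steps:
v(H) = -4
a(T, z) = -8 + T + z (a(T, z) = -3 + ((T + z) - 5) = -3 + (-5 + T + z) = -8 + T + z)
p = 9 (p = (-8 - 4 + 3)*(5 - 6) = -9*(-1) = 9)
l(h) = 9
(-40932 - l(-279)) - 1*(-491430) = (-40932 - 1*9) - 1*(-491430) = (-40932 - 9) + 491430 = -40941 + 491430 = 450489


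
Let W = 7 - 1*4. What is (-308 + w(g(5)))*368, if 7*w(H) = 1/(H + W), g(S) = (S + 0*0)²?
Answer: -5553764/49 ≈ -1.1334e+5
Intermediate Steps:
W = 3 (W = 7 - 4 = 3)
g(S) = S² (g(S) = (S + 0)² = S²)
w(H) = 1/(7*(3 + H)) (w(H) = 1/(7*(H + 3)) = 1/(7*(3 + H)))
(-308 + w(g(5)))*368 = (-308 + 1/(7*(3 + 5²)))*368 = (-308 + 1/(7*(3 + 25)))*368 = (-308 + (⅐)/28)*368 = (-308 + (⅐)*(1/28))*368 = (-308 + 1/196)*368 = -60367/196*368 = -5553764/49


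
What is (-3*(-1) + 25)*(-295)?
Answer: -8260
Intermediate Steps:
(-3*(-1) + 25)*(-295) = (3 + 25)*(-295) = 28*(-295) = -8260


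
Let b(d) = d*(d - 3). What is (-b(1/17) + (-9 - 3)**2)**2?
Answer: 1736055556/83521 ≈ 20786.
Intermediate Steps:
b(d) = d*(-3 + d)
(-b(1/17) + (-9 - 3)**2)**2 = (-(-3 + 1/17)/17 + (-9 - 3)**2)**2 = (-(-3 + 1/17)/17 + (-12)**2)**2 = (-(-50)/(17*17) + 144)**2 = (-1*(-50/289) + 144)**2 = (50/289 + 144)**2 = (41666/289)**2 = 1736055556/83521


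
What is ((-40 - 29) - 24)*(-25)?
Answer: 2325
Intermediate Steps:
((-40 - 29) - 24)*(-25) = (-69 - 24)*(-25) = -93*(-25) = 2325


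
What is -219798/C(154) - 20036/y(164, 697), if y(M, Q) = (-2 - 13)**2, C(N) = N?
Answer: -26270047/17325 ≈ -1516.3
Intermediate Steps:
y(M, Q) = 225 (y(M, Q) = (-15)**2 = 225)
-219798/C(154) - 20036/y(164, 697) = -219798/154 - 20036/225 = -219798*1/154 - 20036*1/225 = -109899/77 - 20036/225 = -26270047/17325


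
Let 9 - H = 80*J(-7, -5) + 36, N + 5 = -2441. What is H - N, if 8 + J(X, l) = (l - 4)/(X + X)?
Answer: 21053/7 ≈ 3007.6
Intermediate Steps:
N = -2446 (N = -5 - 2441 = -2446)
J(X, l) = -8 + (-4 + l)/(2*X) (J(X, l) = -8 + (l - 4)/(X + X) = -8 + (-4 + l)/((2*X)) = -8 + (-4 + l)*(1/(2*X)) = -8 + (-4 + l)/(2*X))
H = 3931/7 (H = 9 - (80*((½)*(-4 - 5 - 16*(-7))/(-7)) + 36) = 9 - (80*((½)*(-⅐)*(-4 - 5 + 112)) + 36) = 9 - (80*((½)*(-⅐)*103) + 36) = 9 - (80*(-103/14) + 36) = 9 - (-4120/7 + 36) = 9 - 1*(-3868/7) = 9 + 3868/7 = 3931/7 ≈ 561.57)
H - N = 3931/7 - 1*(-2446) = 3931/7 + 2446 = 21053/7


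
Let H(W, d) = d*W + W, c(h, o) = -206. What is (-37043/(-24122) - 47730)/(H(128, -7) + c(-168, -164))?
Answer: 1151306017/23494828 ≈ 49.003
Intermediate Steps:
H(W, d) = W + W*d (H(W, d) = W*d + W = W + W*d)
(-37043/(-24122) - 47730)/(H(128, -7) + c(-168, -164)) = (-37043/(-24122) - 47730)/(128*(1 - 7) - 206) = (-37043*(-1/24122) - 47730)/(128*(-6) - 206) = (37043/24122 - 47730)/(-768 - 206) = -1151306017/24122/(-974) = -1151306017/24122*(-1/974) = 1151306017/23494828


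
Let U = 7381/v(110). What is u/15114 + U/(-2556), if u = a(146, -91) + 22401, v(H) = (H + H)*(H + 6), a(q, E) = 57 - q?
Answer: 22049705591/14937468480 ≈ 1.4761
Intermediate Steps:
v(H) = 2*H*(6 + H) (v(H) = (2*H)*(6 + H) = 2*H*(6 + H))
u = 22312 (u = (57 - 1*146) + 22401 = (57 - 146) + 22401 = -89 + 22401 = 22312)
U = 671/2320 (U = 7381/((2*110*(6 + 110))) = 7381/((2*110*116)) = 7381/25520 = 7381*(1/25520) = 671/2320 ≈ 0.28922)
u/15114 + U/(-2556) = 22312/15114 + (671/2320)/(-2556) = 22312*(1/15114) + (671/2320)*(-1/2556) = 11156/7557 - 671/5929920 = 22049705591/14937468480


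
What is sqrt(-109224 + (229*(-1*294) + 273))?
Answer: I*sqrt(176277) ≈ 419.85*I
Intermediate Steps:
sqrt(-109224 + (229*(-1*294) + 273)) = sqrt(-109224 + (229*(-294) + 273)) = sqrt(-109224 + (-67326 + 273)) = sqrt(-109224 - 67053) = sqrt(-176277) = I*sqrt(176277)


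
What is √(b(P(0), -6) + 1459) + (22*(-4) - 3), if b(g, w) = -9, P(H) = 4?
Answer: -91 + 5*√58 ≈ -52.921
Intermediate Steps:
√(b(P(0), -6) + 1459) + (22*(-4) - 3) = √(-9 + 1459) + (22*(-4) - 3) = √1450 + (-88 - 3) = 5*√58 - 91 = -91 + 5*√58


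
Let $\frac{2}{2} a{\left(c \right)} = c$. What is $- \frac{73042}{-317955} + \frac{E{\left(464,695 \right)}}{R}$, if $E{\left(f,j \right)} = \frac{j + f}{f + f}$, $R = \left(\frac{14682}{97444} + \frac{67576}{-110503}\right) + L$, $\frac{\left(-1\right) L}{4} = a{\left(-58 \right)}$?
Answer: $\frac{4804533400732598131}{20434533253689845840} \approx 0.23512$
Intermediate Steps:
$a{\left(c \right)} = c$
$L = 232$ ($L = \left(-4\right) \left(-58\right) = 232$)
$R = \frac{1246589867163}{5383927166}$ ($R = \left(\frac{14682}{97444} + \frac{67576}{-110503}\right) + 232 = \left(14682 \cdot \frac{1}{97444} + 67576 \left(- \frac{1}{110503}\right)\right) + 232 = \left(\frac{7341}{48722} - \frac{67576}{110503}\right) + 232 = - \frac{2481235349}{5383927166} + 232 = \frac{1246589867163}{5383927166} \approx 231.54$)
$E{\left(f,j \right)} = \frac{f + j}{2 f}$
$- \frac{73042}{-317955} + \frac{E{\left(464,695 \right)}}{R} = - \frac{73042}{-317955} + \frac{\frac{1}{2} \cdot \frac{1}{464} \left(464 + 695\right)}{\frac{1246589867163}{5383927166}} = \left(-73042\right) \left(- \frac{1}{317955}\right) + \frac{1}{2} \cdot \frac{1}{464} \cdot 1159 \cdot \frac{5383927166}{1246589867163} = \frac{73042}{317955} + \frac{1159}{928} \cdot \frac{5383927166}{1246589867163} = \frac{73042}{317955} + \frac{3119985792697}{578417698363632} = \frac{4804533400732598131}{20434533253689845840}$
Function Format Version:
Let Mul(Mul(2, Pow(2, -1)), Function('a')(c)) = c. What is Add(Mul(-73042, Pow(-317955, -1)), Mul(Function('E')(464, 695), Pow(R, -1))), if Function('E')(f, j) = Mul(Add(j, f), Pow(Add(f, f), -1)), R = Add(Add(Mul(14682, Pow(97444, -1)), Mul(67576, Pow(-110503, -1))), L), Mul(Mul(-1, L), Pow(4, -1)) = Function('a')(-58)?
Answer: Rational(4804533400732598131, 20434533253689845840) ≈ 0.23512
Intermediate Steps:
Function('a')(c) = c
L = 232 (L = Mul(-4, -58) = 232)
R = Rational(1246589867163, 5383927166) (R = Add(Add(Mul(14682, Pow(97444, -1)), Mul(67576, Pow(-110503, -1))), 232) = Add(Add(Mul(14682, Rational(1, 97444)), Mul(67576, Rational(-1, 110503))), 232) = Add(Add(Rational(7341, 48722), Rational(-67576, 110503)), 232) = Add(Rational(-2481235349, 5383927166), 232) = Rational(1246589867163, 5383927166) ≈ 231.54)
Function('E')(f, j) = Mul(Rational(1, 2), Pow(f, -1), Add(f, j)) (Function('E')(f, j) = Mul(Add(f, j), Pow(Mul(2, f), -1)) = Mul(Add(f, j), Mul(Rational(1, 2), Pow(f, -1))) = Mul(Rational(1, 2), Pow(f, -1), Add(f, j)))
Add(Mul(-73042, Pow(-317955, -1)), Mul(Function('E')(464, 695), Pow(R, -1))) = Add(Mul(-73042, Pow(-317955, -1)), Mul(Mul(Rational(1, 2), Pow(464, -1), Add(464, 695)), Pow(Rational(1246589867163, 5383927166), -1))) = Add(Mul(-73042, Rational(-1, 317955)), Mul(Mul(Rational(1, 2), Rational(1, 464), 1159), Rational(5383927166, 1246589867163))) = Add(Rational(73042, 317955), Mul(Rational(1159, 928), Rational(5383927166, 1246589867163))) = Add(Rational(73042, 317955), Rational(3119985792697, 578417698363632)) = Rational(4804533400732598131, 20434533253689845840)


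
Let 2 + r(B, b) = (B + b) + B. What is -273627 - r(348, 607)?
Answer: -274928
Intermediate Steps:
r(B, b) = -2 + b + 2*B (r(B, b) = -2 + ((B + b) + B) = -2 + (b + 2*B) = -2 + b + 2*B)
-273627 - r(348, 607) = -273627 - (-2 + 607 + 2*348) = -273627 - (-2 + 607 + 696) = -273627 - 1*1301 = -273627 - 1301 = -274928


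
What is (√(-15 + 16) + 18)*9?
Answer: 171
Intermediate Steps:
(√(-15 + 16) + 18)*9 = (√1 + 18)*9 = (1 + 18)*9 = 19*9 = 171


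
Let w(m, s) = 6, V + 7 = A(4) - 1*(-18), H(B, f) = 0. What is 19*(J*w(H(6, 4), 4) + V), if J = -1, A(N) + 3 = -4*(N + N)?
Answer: -570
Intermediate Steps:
A(N) = -3 - 8*N (A(N) = -3 - 4*(N + N) = -3 - 8*N)
V = -24 (V = -7 + ((-3 - 8*4) - 1*(-18)) = -7 + ((-3 - 32) + 18) = -7 + (-35 + 18) = -7 - 17 = -24)
19*(J*w(H(6, 4), 4) + V) = 19*(-1*6 - 24) = 19*(-6 - 24) = 19*(-30) = -570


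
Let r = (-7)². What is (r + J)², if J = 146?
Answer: 38025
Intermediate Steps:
r = 49
(r + J)² = (49 + 146)² = 195² = 38025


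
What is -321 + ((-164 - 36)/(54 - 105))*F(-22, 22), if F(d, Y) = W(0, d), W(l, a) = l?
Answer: -321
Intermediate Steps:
F(d, Y) = 0
-321 + ((-164 - 36)/(54 - 105))*F(-22, 22) = -321 + ((-164 - 36)/(54 - 105))*0 = -321 - 200/(-51)*0 = -321 - 200*(-1/51)*0 = -321 + (200/51)*0 = -321 + 0 = -321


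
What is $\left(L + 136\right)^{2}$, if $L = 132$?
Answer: $71824$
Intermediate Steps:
$\left(L + 136\right)^{2} = \left(132 + 136\right)^{2} = 268^{2} = 71824$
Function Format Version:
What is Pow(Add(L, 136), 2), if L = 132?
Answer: 71824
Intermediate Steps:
Pow(Add(L, 136), 2) = Pow(Add(132, 136), 2) = Pow(268, 2) = 71824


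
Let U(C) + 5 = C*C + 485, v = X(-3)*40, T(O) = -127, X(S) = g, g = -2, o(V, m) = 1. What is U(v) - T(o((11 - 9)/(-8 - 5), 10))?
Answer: 7007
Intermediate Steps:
X(S) = -2
v = -80 (v = -2*40 = -80)
U(C) = 480 + C² (U(C) = -5 + (C*C + 485) = -5 + (C² + 485) = -5 + (485 + C²) = 480 + C²)
U(v) - T(o((11 - 9)/(-8 - 5), 10)) = (480 + (-80)²) - 1*(-127) = (480 + 6400) + 127 = 6880 + 127 = 7007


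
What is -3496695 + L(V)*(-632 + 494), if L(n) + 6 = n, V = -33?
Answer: -3491313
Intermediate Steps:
L(n) = -6 + n
-3496695 + L(V)*(-632 + 494) = -3496695 + (-6 - 33)*(-632 + 494) = -3496695 - 39*(-138) = -3496695 + 5382 = -3491313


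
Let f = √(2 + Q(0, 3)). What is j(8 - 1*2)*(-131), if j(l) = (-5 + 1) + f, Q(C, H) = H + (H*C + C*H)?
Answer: 524 - 131*√5 ≈ 231.08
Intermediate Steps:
Q(C, H) = H + 2*C*H (Q(C, H) = H + (C*H + C*H) = H + 2*C*H)
f = √5 (f = √(2 + 3*(1 + 2*0)) = √(2 + 3*(1 + 0)) = √(2 + 3*1) = √(2 + 3) = √5 ≈ 2.2361)
j(l) = -4 + √5 (j(l) = (-5 + 1) + √5 = -4 + √5)
j(8 - 1*2)*(-131) = (-4 + √5)*(-131) = 524 - 131*√5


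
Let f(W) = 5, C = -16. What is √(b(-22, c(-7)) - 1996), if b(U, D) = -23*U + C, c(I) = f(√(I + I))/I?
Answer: I*√1506 ≈ 38.807*I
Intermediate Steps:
c(I) = 5/I
b(U, D) = -16 - 23*U (b(U, D) = -23*U - 16 = -16 - 23*U)
√(b(-22, c(-7)) - 1996) = √((-16 - 23*(-22)) - 1996) = √((-16 + 506) - 1996) = √(490 - 1996) = √(-1506) = I*√1506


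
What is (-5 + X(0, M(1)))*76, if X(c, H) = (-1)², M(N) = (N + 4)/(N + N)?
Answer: -304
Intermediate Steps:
M(N) = (4 + N)/(2*N) (M(N) = (4 + N)/((2*N)) = (4 + N)*(1/(2*N)) = (4 + N)/(2*N))
X(c, H) = 1
(-5 + X(0, M(1)))*76 = (-5 + 1)*76 = -4*76 = -304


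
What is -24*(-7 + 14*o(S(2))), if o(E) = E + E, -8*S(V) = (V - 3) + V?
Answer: 252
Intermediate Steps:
S(V) = 3/8 - V/4 (S(V) = -((V - 3) + V)/8 = -((-3 + V) + V)/8 = -(-3 + 2*V)/8 = 3/8 - V/4)
o(E) = 2*E
-24*(-7 + 14*o(S(2))) = -24*(-7 + 14*(2*(3/8 - ¼*2))) = -24*(-7 + 14*(2*(3/8 - ½))) = -24*(-7 + 14*(2*(-⅛))) = -24*(-7 + 14*(-¼)) = -24*(-7 - 7/2) = -24*(-21/2) = 252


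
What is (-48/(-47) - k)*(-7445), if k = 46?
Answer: 15738730/47 ≈ 3.3487e+5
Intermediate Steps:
(-48/(-47) - k)*(-7445) = (-48/(-47) - 1*46)*(-7445) = (-48*(-1/47) - 46)*(-7445) = (48/47 - 46)*(-7445) = -2114/47*(-7445) = 15738730/47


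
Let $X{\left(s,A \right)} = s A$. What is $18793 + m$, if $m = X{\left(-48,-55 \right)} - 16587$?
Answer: $4846$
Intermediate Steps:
$X{\left(s,A \right)} = A s$
$m = -13947$ ($m = \left(-55\right) \left(-48\right) - 16587 = 2640 - 16587 = -13947$)
$18793 + m = 18793 - 13947 = 4846$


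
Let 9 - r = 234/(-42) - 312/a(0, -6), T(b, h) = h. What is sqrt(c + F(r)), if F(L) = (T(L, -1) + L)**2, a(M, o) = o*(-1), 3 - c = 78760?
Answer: 2*I*sqrt(912103)/7 ≈ 272.87*I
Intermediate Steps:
c = -78757 (c = 3 - 1*78760 = 3 - 78760 = -78757)
a(M, o) = -o
r = 466/7 (r = 9 - (234/(-42) - 312/((-1*(-6)))) = 9 - (234*(-1/42) - 312/6) = 9 - (-39/7 - 312*1/6) = 9 - (-39/7 - 52) = 9 - 1*(-403/7) = 9 + 403/7 = 466/7 ≈ 66.571)
F(L) = (-1 + L)**2
sqrt(c + F(r)) = sqrt(-78757 + (-1 + 466/7)**2) = sqrt(-78757 + (459/7)**2) = sqrt(-78757 + 210681/49) = sqrt(-3648412/49) = 2*I*sqrt(912103)/7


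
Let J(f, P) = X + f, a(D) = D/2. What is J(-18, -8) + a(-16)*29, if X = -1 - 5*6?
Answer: -281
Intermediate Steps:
X = -31 (X = -1 - 30 = -31)
a(D) = D/2 (a(D) = D*(½) = D/2)
J(f, P) = -31 + f
J(-18, -8) + a(-16)*29 = (-31 - 18) + ((½)*(-16))*29 = -49 - 8*29 = -49 - 232 = -281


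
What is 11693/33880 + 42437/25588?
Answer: 39476501/19702760 ≈ 2.0036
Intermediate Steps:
11693/33880 + 42437/25588 = 11693*(1/33880) + 42437*(1/25588) = 1063/3080 + 42437/25588 = 39476501/19702760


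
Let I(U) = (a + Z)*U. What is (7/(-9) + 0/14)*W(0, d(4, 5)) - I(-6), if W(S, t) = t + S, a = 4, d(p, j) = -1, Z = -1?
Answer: 169/9 ≈ 18.778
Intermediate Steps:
W(S, t) = S + t
I(U) = 3*U (I(U) = (4 - 1)*U = 3*U)
(7/(-9) + 0/14)*W(0, d(4, 5)) - I(-6) = (7/(-9) + 0/14)*(0 - 1) - 3*(-6) = (7*(-1/9) + 0*(1/14))*(-1) - 1*(-18) = (-7/9 + 0)*(-1) + 18 = -7/9*(-1) + 18 = 7/9 + 18 = 169/9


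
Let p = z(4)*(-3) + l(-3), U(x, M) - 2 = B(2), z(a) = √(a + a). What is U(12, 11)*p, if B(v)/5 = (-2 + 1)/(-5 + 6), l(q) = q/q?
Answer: -3 + 18*√2 ≈ 22.456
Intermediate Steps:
l(q) = 1
B(v) = -5 (B(v) = 5*((-2 + 1)/(-5 + 6)) = 5*(-1/1) = 5*(-1*1) = 5*(-1) = -5)
z(a) = √2*√a (z(a) = √(2*a) = √2*√a)
U(x, M) = -3 (U(x, M) = 2 - 5 = -3)
p = 1 - 6*√2 (p = (√2*√4)*(-3) + 1 = (√2*2)*(-3) + 1 = (2*√2)*(-3) + 1 = -6*√2 + 1 = 1 - 6*√2 ≈ -7.4853)
U(12, 11)*p = -3*(1 - 6*√2) = -3 + 18*√2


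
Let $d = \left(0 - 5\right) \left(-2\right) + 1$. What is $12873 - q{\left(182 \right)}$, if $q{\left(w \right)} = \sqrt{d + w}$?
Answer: $12873 - \sqrt{193} \approx 12859.0$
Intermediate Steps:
$d = 11$ ($d = \left(0 - 5\right) \left(-2\right) + 1 = \left(-5\right) \left(-2\right) + 1 = 10 + 1 = 11$)
$q{\left(w \right)} = \sqrt{11 + w}$
$12873 - q{\left(182 \right)} = 12873 - \sqrt{11 + 182} = 12873 - \sqrt{193}$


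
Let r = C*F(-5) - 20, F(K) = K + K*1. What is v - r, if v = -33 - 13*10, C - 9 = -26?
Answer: -313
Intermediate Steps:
C = -17 (C = 9 - 26 = -17)
F(K) = 2*K (F(K) = K + K = 2*K)
v = -163 (v = -33 - 130 = -163)
r = 150 (r = -34*(-5) - 20 = -17*(-10) - 20 = 170 - 20 = 150)
v - r = -163 - 1*150 = -163 - 150 = -313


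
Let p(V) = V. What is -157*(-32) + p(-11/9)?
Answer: 45205/9 ≈ 5022.8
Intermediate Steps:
-157*(-32) + p(-11/9) = -157*(-32) - 11/9 = 5024 - 11*1/9 = 5024 - 11/9 = 45205/9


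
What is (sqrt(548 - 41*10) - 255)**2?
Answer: (255 - sqrt(138))**2 ≈ 59172.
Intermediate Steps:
(sqrt(548 - 41*10) - 255)**2 = (sqrt(548 - 410) - 255)**2 = (sqrt(138) - 255)**2 = (-255 + sqrt(138))**2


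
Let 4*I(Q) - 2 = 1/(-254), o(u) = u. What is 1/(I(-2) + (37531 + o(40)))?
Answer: 1016/38172643 ≈ 2.6616e-5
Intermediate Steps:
I(Q) = 507/1016 (I(Q) = 1/2 + (1/4)/(-254) = 1/2 + (1/4)*(-1/254) = 1/2 - 1/1016 = 507/1016)
1/(I(-2) + (37531 + o(40))) = 1/(507/1016 + (37531 + 40)) = 1/(507/1016 + 37571) = 1/(38172643/1016) = 1016/38172643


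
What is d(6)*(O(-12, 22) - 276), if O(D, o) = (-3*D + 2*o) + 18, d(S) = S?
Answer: -1068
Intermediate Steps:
O(D, o) = 18 - 3*D + 2*o
d(6)*(O(-12, 22) - 276) = 6*((18 - 3*(-12) + 2*22) - 276) = 6*((18 + 36 + 44) - 276) = 6*(98 - 276) = 6*(-178) = -1068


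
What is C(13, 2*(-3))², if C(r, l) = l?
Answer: 36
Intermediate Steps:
C(13, 2*(-3))² = (2*(-3))² = (-6)² = 36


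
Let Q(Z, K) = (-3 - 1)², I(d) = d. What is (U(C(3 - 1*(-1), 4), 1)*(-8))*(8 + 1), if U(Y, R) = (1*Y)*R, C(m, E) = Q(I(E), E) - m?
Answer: -864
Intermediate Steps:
Q(Z, K) = 16 (Q(Z, K) = (-4)² = 16)
C(m, E) = 16 - m
U(Y, R) = R*Y (U(Y, R) = Y*R = R*Y)
(U(C(3 - 1*(-1), 4), 1)*(-8))*(8 + 1) = ((1*(16 - (3 - 1*(-1))))*(-8))*(8 + 1) = ((1*(16 - (3 + 1)))*(-8))*9 = ((1*(16 - 1*4))*(-8))*9 = ((1*(16 - 4))*(-8))*9 = ((1*12)*(-8))*9 = (12*(-8))*9 = -96*9 = -864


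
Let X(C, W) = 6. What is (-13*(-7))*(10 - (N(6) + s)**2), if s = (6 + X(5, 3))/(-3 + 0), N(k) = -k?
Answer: -8190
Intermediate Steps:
s = -4 (s = (6 + 6)/(-3 + 0) = 12/(-3) = 12*(-1/3) = -4)
(-13*(-7))*(10 - (N(6) + s)**2) = (-13*(-7))*(10 - (-1*6 - 4)**2) = 91*(10 - (-6 - 4)**2) = 91*(10 - 1*(-10)**2) = 91*(10 - 1*100) = 91*(10 - 100) = 91*(-90) = -8190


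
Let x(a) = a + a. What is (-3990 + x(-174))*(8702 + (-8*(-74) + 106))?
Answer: -40777200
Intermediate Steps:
x(a) = 2*a
(-3990 + x(-174))*(8702 + (-8*(-74) + 106)) = (-3990 + 2*(-174))*(8702 + (-8*(-74) + 106)) = (-3990 - 348)*(8702 + (592 + 106)) = -4338*(8702 + 698) = -4338*9400 = -40777200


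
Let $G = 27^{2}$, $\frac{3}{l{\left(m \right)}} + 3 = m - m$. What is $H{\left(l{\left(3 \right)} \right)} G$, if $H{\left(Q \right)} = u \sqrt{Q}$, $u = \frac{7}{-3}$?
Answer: $- 1701 i \approx - 1701.0 i$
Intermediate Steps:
$u = - \frac{7}{3}$ ($u = 7 \left(- \frac{1}{3}\right) = - \frac{7}{3} \approx -2.3333$)
$l{\left(m \right)} = -1$ ($l{\left(m \right)} = \frac{3}{-3 + \left(m - m\right)} = \frac{3}{-3 + 0} = \frac{3}{-3} = 3 \left(- \frac{1}{3}\right) = -1$)
$G = 729$
$H{\left(Q \right)} = - \frac{7 \sqrt{Q}}{3}$
$H{\left(l{\left(3 \right)} \right)} G = - \frac{7 \sqrt{-1}}{3} \cdot 729 = - \frac{7 i}{3} \cdot 729 = - 1701 i$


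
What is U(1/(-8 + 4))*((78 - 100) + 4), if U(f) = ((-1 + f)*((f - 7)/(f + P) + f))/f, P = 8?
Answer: 6615/62 ≈ 106.69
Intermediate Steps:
U(f) = (-1 + f)*(f + (-7 + f)/(8 + f))/f (U(f) = ((-1 + f)*((f - 7)/(f + 8) + f))/f = ((-1 + f)*((-7 + f)/(8 + f) + f))/f = ((-1 + f)*(f + (-7 + f)/(8 + f)))/f = (-1 + f)*(f + (-7 + f)/(8 + f))/f)
U(1/(-8 + 4))*((78 - 100) + 4) = ((7 + (1/(-8 + 4))³ - 16/(-8 + 4) + 8*(1/(-8 + 4))²)/((1/(-8 + 4))*(8 + 1/(-8 + 4))))*((78 - 100) + 4) = ((7 + (1/(-4))³ - 16/(-4) + 8*(1/(-4))²)/((1/(-4))*(8 + 1/(-4))))*(-22 + 4) = ((7 + (-¼)³ - 16*(-¼) + 8*(-¼)²)/((-¼)*(8 - ¼)))*(-18) = -4*(7 - 1/64 + 4 + 8*(1/16))/31/4*(-18) = -4*4/31*(7 - 1/64 + 4 + ½)*(-18) = -4*4/31*735/64*(-18) = -735/124*(-18) = 6615/62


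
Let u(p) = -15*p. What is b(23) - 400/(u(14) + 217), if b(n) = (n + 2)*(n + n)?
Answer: 7650/7 ≈ 1092.9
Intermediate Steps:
b(n) = 2*n*(2 + n) (b(n) = (2 + n)*(2*n) = 2*n*(2 + n))
b(23) - 400/(u(14) + 217) = 2*23*(2 + 23) - 400/(-15*14 + 217) = 2*23*25 - 400/(-210 + 217) = 1150 - 400/7 = 7650/7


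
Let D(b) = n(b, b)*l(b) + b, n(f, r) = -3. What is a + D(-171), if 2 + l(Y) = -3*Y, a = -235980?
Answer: -237684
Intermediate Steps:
l(Y) = -2 - 3*Y
D(b) = 6 + 10*b (D(b) = -3*(-2 - 3*b) + b = (6 + 9*b) + b = 6 + 10*b)
a + D(-171) = -235980 + (6 + 10*(-171)) = -235980 + (6 - 1710) = -235980 - 1704 = -237684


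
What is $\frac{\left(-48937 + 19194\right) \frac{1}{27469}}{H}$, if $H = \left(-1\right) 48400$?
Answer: $\frac{29743}{1329499600} \approx 2.2372 \cdot 10^{-5}$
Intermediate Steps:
$H = -48400$
$\frac{\left(-48937 + 19194\right) \frac{1}{27469}}{H} = \frac{\left(-48937 + 19194\right) \frac{1}{27469}}{-48400} = \left(-29743\right) \frac{1}{27469} \left(- \frac{1}{48400}\right) = \left(- \frac{29743}{27469}\right) \left(- \frac{1}{48400}\right) = \frac{29743}{1329499600}$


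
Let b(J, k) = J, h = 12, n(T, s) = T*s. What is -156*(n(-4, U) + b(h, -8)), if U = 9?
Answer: 3744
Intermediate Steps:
-156*(n(-4, U) + b(h, -8)) = -156*(-4*9 + 12) = -156*(-36 + 12) = -156*(-24) = 3744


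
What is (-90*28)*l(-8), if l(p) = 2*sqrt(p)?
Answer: -10080*I*sqrt(2) ≈ -14255.0*I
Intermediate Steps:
(-90*28)*l(-8) = (-90*28)*(2*sqrt(-8)) = -5040*2*I*sqrt(2) = -10080*I*sqrt(2)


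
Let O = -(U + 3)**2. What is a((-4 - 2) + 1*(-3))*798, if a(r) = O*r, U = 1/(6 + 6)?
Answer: 546231/8 ≈ 68279.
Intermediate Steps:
U = 1/12 ≈ 0.083333
O = -1369/144 (O = -(1/12 + 3)**2 = -(37/12)**2 = -1*1369/144 = -1369/144 ≈ -9.5069)
a(r) = -1369*r/144
a((-4 - 2) + 1*(-3))*798 = -1369*((-4 - 2) + 1*(-3))/144*798 = -1369*(-6 - 3)/144*798 = -1369/144*(-9)*798 = (1369/16)*798 = 546231/8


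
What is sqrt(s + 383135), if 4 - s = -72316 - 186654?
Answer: sqrt(642109) ≈ 801.32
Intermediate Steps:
s = 258974 (s = 4 - (-72316 - 186654) = 4 - 1*(-258970) = 4 + 258970 = 258974)
sqrt(s + 383135) = sqrt(258974 + 383135) = sqrt(642109)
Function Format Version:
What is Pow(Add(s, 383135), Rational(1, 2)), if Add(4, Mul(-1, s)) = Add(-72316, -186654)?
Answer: Pow(642109, Rational(1, 2)) ≈ 801.32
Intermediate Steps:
s = 258974 (s = Add(4, Mul(-1, Add(-72316, -186654))) = Add(4, Mul(-1, -258970)) = Add(4, 258970) = 258974)
Pow(Add(s, 383135), Rational(1, 2)) = Pow(Add(258974, 383135), Rational(1, 2)) = Pow(642109, Rational(1, 2))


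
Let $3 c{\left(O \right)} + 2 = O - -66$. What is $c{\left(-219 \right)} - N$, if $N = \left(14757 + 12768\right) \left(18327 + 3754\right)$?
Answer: $- \frac{1823338730}{3} \approx -6.0778 \cdot 10^{8}$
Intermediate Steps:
$c{\left(O \right)} = \frac{64}{3} + \frac{O}{3}$ ($c{\left(O \right)} = - \frac{2}{3} + \frac{O - -66}{3} = - \frac{2}{3} + \frac{O + 66}{3} = - \frac{2}{3} + \frac{66 + O}{3} = - \frac{2}{3} + \left(22 + \frac{O}{3}\right) = \frac{64}{3} + \frac{O}{3}$)
$N = 607779525$ ($N = 27525 \cdot 22081 = 607779525$)
$c{\left(-219 \right)} - N = \left(\frac{64}{3} + \frac{1}{3} \left(-219\right)\right) - 607779525 = \left(\frac{64}{3} - 73\right) - 607779525 = - \frac{155}{3} - 607779525 = - \frac{1823338730}{3}$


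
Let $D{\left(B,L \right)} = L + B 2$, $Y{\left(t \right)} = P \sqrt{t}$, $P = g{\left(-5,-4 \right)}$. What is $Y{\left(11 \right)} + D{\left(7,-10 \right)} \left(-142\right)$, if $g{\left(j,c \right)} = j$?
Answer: $-568 - 5 \sqrt{11} \approx -584.58$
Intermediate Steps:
$P = -5$
$Y{\left(t \right)} = - 5 \sqrt{t}$
$D{\left(B,L \right)} = L + 2 B$
$Y{\left(11 \right)} + D{\left(7,-10 \right)} \left(-142\right) = - 5 \sqrt{11} + \left(-10 + 2 \cdot 7\right) \left(-142\right) = - 5 \sqrt{11} + \left(-10 + 14\right) \left(-142\right) = - 5 \sqrt{11} + 4 \left(-142\right) = - 5 \sqrt{11} - 568 = -568 - 5 \sqrt{11}$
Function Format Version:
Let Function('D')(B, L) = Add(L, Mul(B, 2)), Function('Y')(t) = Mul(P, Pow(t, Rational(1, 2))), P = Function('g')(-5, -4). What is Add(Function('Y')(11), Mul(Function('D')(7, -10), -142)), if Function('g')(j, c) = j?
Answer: Add(-568, Mul(-5, Pow(11, Rational(1, 2)))) ≈ -584.58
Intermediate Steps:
P = -5
Function('Y')(t) = Mul(-5, Pow(t, Rational(1, 2)))
Function('D')(B, L) = Add(L, Mul(2, B))
Add(Function('Y')(11), Mul(Function('D')(7, -10), -142)) = Add(Mul(-5, Pow(11, Rational(1, 2))), Mul(Add(-10, Mul(2, 7)), -142)) = Add(Mul(-5, Pow(11, Rational(1, 2))), Mul(Add(-10, 14), -142)) = Add(Mul(-5, Pow(11, Rational(1, 2))), Mul(4, -142)) = Add(Mul(-5, Pow(11, Rational(1, 2))), -568) = Add(-568, Mul(-5, Pow(11, Rational(1, 2))))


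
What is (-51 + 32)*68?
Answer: -1292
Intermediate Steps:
(-51 + 32)*68 = -19*68 = -1292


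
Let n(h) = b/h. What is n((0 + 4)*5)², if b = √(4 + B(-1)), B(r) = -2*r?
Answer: 3/200 ≈ 0.015000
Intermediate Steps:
b = √6 (b = √(4 - 2*(-1)) = √(4 + 2) = √6 ≈ 2.4495)
n(h) = √6/h
n((0 + 4)*5)² = (√6/(((0 + 4)*5)))² = (√6/((4*5)))² = (√6/20)² = 3/200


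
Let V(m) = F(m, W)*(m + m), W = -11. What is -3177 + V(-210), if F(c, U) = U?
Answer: 1443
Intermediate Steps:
V(m) = -22*m (V(m) = -11*(m + m) = -22*m)
-3177 + V(-210) = -3177 - 22*(-210) = -3177 + 4620 = 1443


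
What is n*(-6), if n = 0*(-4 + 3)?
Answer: 0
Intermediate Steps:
n = 0 (n = 0*(-1) = 0)
n*(-6) = 0*(-6) = 0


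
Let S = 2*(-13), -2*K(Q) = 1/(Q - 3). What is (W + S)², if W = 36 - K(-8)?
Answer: 47961/484 ≈ 99.093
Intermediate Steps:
K(Q) = -1/(2*(-3 + Q)) (K(Q) = -1/(2*(Q - 3)) = -1/(2*(-3 + Q)))
W = 791/22 (W = 36 - (-1)/(-6 + 2*(-8)) = 36 - (-1)/(-6 - 16) = 36 - (-1)/(-22) = 36 - (-1)*(-1)/22 = 36 - 1*1/22 = 36 - 1/22 = 791/22 ≈ 35.955)
S = -26
(W + S)² = (791/22 - 26)² = (219/22)² = 47961/484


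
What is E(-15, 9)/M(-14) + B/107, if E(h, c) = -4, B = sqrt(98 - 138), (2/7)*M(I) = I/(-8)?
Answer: -32/49 + 2*I*sqrt(10)/107 ≈ -0.65306 + 0.059108*I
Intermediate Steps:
M(I) = -7*I/16 (M(I) = 7*(I/(-8))/2 = 7*(I*(-1/8))/2 = 7*(-I/8)/2 = -7*I/16)
B = 2*I*sqrt(10) (B = sqrt(-40) = 2*I*sqrt(10) ≈ 6.3246*I)
E(-15, 9)/M(-14) + B/107 = -4/((-7/16*(-14))) + (2*I*sqrt(10))/107 = -4/49/8 + (2*I*sqrt(10))*(1/107) = -4*8/49 + 2*I*sqrt(10)/107 = -32/49 + 2*I*sqrt(10)/107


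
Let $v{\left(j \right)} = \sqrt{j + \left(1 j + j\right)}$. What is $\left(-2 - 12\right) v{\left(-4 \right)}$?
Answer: $- 28 i \sqrt{3} \approx - 48.497 i$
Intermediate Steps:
$v{\left(j \right)} = \sqrt{3} \sqrt{j}$ ($v{\left(j \right)} = \sqrt{j + \left(j + j\right)} = \sqrt{j + 2 j} = \sqrt{3 j} = \sqrt{3} \sqrt{j}$)
$\left(-2 - 12\right) v{\left(-4 \right)} = \left(-2 - 12\right) \sqrt{3} \sqrt{-4} = - 14 \sqrt{3} \cdot 2 i = - 14 \cdot 2 i \sqrt{3} = - 28 i \sqrt{3}$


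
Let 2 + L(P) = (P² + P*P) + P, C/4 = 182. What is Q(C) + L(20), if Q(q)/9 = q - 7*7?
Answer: 6929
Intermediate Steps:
C = 728 (C = 4*182 = 728)
L(P) = -2 + P + 2*P² (L(P) = -2 + ((P² + P*P) + P) = -2 + ((P² + P²) + P) = -2 + (2*P² + P) = -2 + (P + 2*P²) = -2 + P + 2*P²)
Q(q) = -441 + 9*q (Q(q) = 9*(q - 7*7) = 9*(q - 49) = 9*(-49 + q) = -441 + 9*q)
Q(C) + L(20) = (-441 + 9*728) + (-2 + 20 + 2*20²) = (-441 + 6552) + (-2 + 20 + 2*400) = 6111 + (-2 + 20 + 800) = 6111 + 818 = 6929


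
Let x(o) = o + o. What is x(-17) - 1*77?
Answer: -111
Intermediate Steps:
x(o) = 2*o
x(-17) - 1*77 = 2*(-17) - 1*77 = -34 - 77 = -111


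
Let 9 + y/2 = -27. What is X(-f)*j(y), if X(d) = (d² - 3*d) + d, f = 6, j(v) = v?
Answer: -3456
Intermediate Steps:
y = -72 (y = -18 + 2*(-27) = -18 - 54 = -72)
X(d) = d² - 2*d
X(-f)*j(y) = ((-1*6)*(-2 - 1*6))*(-72) = -6*(-2 - 6)*(-72) = -6*(-8)*(-72) = 48*(-72) = -3456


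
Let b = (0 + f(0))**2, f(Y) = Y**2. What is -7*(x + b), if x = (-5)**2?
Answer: -175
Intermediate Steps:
x = 25
b = 0 (b = (0 + 0**2)**2 = (0 + 0)**2 = 0**2 = 0)
-7*(x + b) = -7*(25 + 0) = -7*25 = -175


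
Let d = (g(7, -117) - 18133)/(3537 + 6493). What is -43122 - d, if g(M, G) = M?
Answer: -216247767/5015 ≈ -43120.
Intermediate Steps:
d = -9063/5015 (d = (7 - 18133)/(3537 + 6493) = -18126/10030 = -18126*1/10030 = -9063/5015 ≈ -1.8072)
-43122 - d = -43122 - 1*(-9063/5015) = -43122 + 9063/5015 = -216247767/5015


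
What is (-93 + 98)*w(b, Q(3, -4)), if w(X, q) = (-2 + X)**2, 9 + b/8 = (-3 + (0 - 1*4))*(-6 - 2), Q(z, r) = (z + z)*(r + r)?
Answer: 699380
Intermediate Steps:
Q(z, r) = 4*r*z (Q(z, r) = (2*z)*(2*r) = 4*r*z)
b = 376 (b = -72 + 8*((-3 + (0 - 1*4))*(-6 - 2)) = -72 + 8*((-3 + (0 - 4))*(-8)) = -72 + 8*((-3 - 4)*(-8)) = -72 + 8*(-7*(-8)) = -72 + 8*56 = -72 + 448 = 376)
(-93 + 98)*w(b, Q(3, -4)) = (-93 + 98)*(-2 + 376)**2 = 5*374**2 = 5*139876 = 699380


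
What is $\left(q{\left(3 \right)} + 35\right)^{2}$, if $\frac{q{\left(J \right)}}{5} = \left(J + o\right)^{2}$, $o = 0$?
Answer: $6400$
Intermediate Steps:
$q{\left(J \right)} = 5 J^{2}$ ($q{\left(J \right)} = 5 \left(J + 0\right)^{2} = 5 J^{2}$)
$\left(q{\left(3 \right)} + 35\right)^{2} = \left(5 \cdot 3^{2} + 35\right)^{2} = \left(5 \cdot 9 + 35\right)^{2} = \left(45 + 35\right)^{2} = 80^{2} = 6400$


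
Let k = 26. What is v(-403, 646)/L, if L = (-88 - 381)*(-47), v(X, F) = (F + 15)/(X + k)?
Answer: -661/8310211 ≈ -7.9541e-5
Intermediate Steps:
v(X, F) = (15 + F)/(26 + X) (v(X, F) = (F + 15)/(X + 26) = (15 + F)/(26 + X))
L = 22043 (L = -469*(-47) = 22043)
v(-403, 646)/L = ((15 + 646)/(26 - 403))/22043 = (661/(-377))*(1/22043) = -1/377*661*(1/22043) = -661/377*1/22043 = -661/8310211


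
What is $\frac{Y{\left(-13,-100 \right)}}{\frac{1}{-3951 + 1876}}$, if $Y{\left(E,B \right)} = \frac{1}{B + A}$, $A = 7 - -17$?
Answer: $\frac{2075}{76} \approx 27.303$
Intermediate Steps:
$A = 24$ ($A = 7 + 17 = 24$)
$Y{\left(E,B \right)} = \frac{1}{24 + B}$ ($Y{\left(E,B \right)} = \frac{1}{B + 24} = \frac{1}{24 + B}$)
$\frac{Y{\left(-13,-100 \right)}}{\frac{1}{-3951 + 1876}} = \frac{1}{\left(24 - 100\right) \frac{1}{-3951 + 1876}} = \frac{1}{\left(-76\right) \frac{1}{-2075}} = - \frac{1}{76 \left(- \frac{1}{2075}\right)} = \left(- \frac{1}{76}\right) \left(-2075\right) = \frac{2075}{76}$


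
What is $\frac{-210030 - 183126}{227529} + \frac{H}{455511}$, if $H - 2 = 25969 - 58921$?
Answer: $- \frac{6910517158}{3838591197} \approx -1.8003$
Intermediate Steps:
$H = -32950$ ($H = 2 + \left(25969 - 58921\right) = 2 - 32952 = -32950$)
$\frac{-210030 - 183126}{227529} + \frac{H}{455511} = \frac{-210030 - 183126}{227529} - \frac{32950}{455511} = \left(-210030 - 183126\right) \frac{1}{227529} - \frac{32950}{455511} = \left(-393156\right) \frac{1}{227529} - \frac{32950}{455511} = - \frac{43684}{25281} - \frac{32950}{455511} = - \frac{6910517158}{3838591197}$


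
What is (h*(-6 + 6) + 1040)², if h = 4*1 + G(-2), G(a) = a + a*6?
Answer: 1081600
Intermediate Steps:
G(a) = 7*a (G(a) = a + 6*a = 7*a)
h = -10 (h = 4*1 + 7*(-2) = 4 - 14 = -10)
(h*(-6 + 6) + 1040)² = (-10*(-6 + 6) + 1040)² = (-10*0 + 1040)² = (0 + 1040)² = 1040² = 1081600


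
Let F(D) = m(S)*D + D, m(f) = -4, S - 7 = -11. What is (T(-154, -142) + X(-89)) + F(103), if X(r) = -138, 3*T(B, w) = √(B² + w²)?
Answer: -447 + 2*√10970/3 ≈ -377.17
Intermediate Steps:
S = -4 (S = 7 - 11 = -4)
T(B, w) = √(B² + w²)/3
F(D) = -3*D (F(D) = -4*D + D = -3*D)
(T(-154, -142) + X(-89)) + F(103) = (√((-154)² + (-142)²)/3 - 138) - 3*103 = (√(23716 + 20164)/3 - 138) - 309 = (√43880/3 - 138) - 309 = ((2*√10970)/3 - 138) - 309 = (2*√10970/3 - 138) - 309 = (-138 + 2*√10970/3) - 309 = -447 + 2*√10970/3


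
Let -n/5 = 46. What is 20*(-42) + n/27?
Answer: -22910/27 ≈ -848.52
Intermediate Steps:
n = -230 (n = -5*46 = -230)
20*(-42) + n/27 = 20*(-42) - 230/27 = -840 - 230*1/27 = -840 - 230/27 = -22910/27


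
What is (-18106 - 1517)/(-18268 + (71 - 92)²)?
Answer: 19623/17827 ≈ 1.1007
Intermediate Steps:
(-18106 - 1517)/(-18268 + (71 - 92)²) = -19623/(-18268 + (-21)²) = -19623/(-18268 + 441) = -19623/(-17827) = -19623*(-1/17827) = 19623/17827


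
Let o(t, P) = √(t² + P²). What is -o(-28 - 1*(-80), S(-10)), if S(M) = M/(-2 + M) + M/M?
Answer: -√97465/6 ≈ -52.032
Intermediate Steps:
S(M) = 1 + M/(-2 + M) (S(M) = M/(-2 + M) + 1 = 1 + M/(-2 + M))
o(t, P) = √(P² + t²)
-o(-28 - 1*(-80), S(-10)) = -√((2*(-1 - 10)/(-2 - 10))² + (-28 - 1*(-80))²) = -√((2*(-11)/(-12))² + (-28 + 80)²) = -√((2*(-1/12)*(-11))² + 52²) = -√((11/6)² + 2704) = -√(121/36 + 2704) = -√(97465/36) = -√97465/6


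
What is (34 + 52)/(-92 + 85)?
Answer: -86/7 ≈ -12.286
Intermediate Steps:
(34 + 52)/(-92 + 85) = 86/(-7) = 86*(-⅐) = -86/7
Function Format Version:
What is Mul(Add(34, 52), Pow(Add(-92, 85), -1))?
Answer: Rational(-86, 7) ≈ -12.286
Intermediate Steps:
Mul(Add(34, 52), Pow(Add(-92, 85), -1)) = Mul(86, Pow(-7, -1)) = Mul(86, Rational(-1, 7)) = Rational(-86, 7)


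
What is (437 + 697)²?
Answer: 1285956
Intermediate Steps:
(437 + 697)² = 1134² = 1285956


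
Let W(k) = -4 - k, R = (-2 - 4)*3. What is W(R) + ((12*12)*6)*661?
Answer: 571118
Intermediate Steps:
R = -18 (R = -6*3 = -18)
W(R) + ((12*12)*6)*661 = (-4 - 1*(-18)) + ((12*12)*6)*661 = (-4 + 18) + (144*6)*661 = 14 + 864*661 = 14 + 571104 = 571118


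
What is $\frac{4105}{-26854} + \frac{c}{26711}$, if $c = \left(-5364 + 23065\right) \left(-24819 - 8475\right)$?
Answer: $- \frac{15826167970931}{717297194} \approx -22064.0$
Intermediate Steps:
$c = -589337094$ ($c = 17701 \left(-33294\right) = -589337094$)
$\frac{4105}{-26854} + \frac{c}{26711} = \frac{4105}{-26854} - \frac{589337094}{26711} = 4105 \left(- \frac{1}{26854}\right) - \frac{589337094}{26711} = - \frac{4105}{26854} - \frac{589337094}{26711} = - \frac{15826167970931}{717297194}$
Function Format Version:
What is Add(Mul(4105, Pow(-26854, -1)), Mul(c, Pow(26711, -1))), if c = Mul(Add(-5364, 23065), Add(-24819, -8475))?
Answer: Rational(-15826167970931, 717297194) ≈ -22064.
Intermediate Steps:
c = -589337094 (c = Mul(17701, -33294) = -589337094)
Add(Mul(4105, Pow(-26854, -1)), Mul(c, Pow(26711, -1))) = Add(Mul(4105, Pow(-26854, -1)), Mul(-589337094, Pow(26711, -1))) = Add(Mul(4105, Rational(-1, 26854)), Mul(-589337094, Rational(1, 26711))) = Add(Rational(-4105, 26854), Rational(-589337094, 26711)) = Rational(-15826167970931, 717297194)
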